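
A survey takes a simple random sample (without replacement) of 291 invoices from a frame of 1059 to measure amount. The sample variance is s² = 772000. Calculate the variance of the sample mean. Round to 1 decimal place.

Under SRS without replacement, Var(ȳ) = (1 − f)·s²/n with f = n/N = 291/1059 = 0.27478754.
Var(ȳ) = (1 − 0.27478754)·772000/291 = 0.72521246·2652.921 = 1923.9313.

1923.9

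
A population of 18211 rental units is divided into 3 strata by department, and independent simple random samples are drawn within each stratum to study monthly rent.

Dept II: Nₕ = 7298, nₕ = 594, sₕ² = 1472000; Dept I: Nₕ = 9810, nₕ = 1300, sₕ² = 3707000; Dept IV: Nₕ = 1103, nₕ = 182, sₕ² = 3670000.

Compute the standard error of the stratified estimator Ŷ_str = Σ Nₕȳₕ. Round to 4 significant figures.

Var(Ŷ_str) = Σₕ Nₕ²(1 − fₕ)sₕ²/nₕ.
Dept II: 7298²·(1 − 594/7298)·1472000/594 = 1.2124371 × 10^11.
Dept I: 9810²·(1 − 1300/9810)·3707000/1300 = 2.3805527 × 10^11.
Dept IV: 1103²·(1 − 182/1103)·3670000/182 = 2.048471 × 10^10.
Sum = 3.7978369 × 10^11.
SE = √(3.7978369 × 10^11) = 616300.

616300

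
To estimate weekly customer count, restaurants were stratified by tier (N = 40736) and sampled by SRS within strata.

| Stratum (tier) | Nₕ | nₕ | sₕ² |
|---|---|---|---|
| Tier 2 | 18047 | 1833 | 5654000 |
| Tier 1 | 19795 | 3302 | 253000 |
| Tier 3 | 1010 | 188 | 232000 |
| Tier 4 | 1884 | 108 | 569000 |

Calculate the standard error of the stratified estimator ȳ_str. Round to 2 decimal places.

Var(ȳ_str) = Σₕ Wₕ²(1 − fₕ)sₕ²/nₕ with Wₕ = Nₕ/N, N = 40736.
Tier 2: Wₕ = 0.44302337; term = 0.44302337²·(1 − 0.10156813)·5654000/1833 = 543.91591.
Tier 1: Wₕ = 0.48593382; term = 0.48593382²·(1 − 0.16680980)·253000/3302 = 15.074463.
Tier 3: Wₕ = 0.02479379; term = 0.02479379²·(1 − 0.18613861)·232000/188 = 0.61739991.
Tier 4: Wₕ = 0.04624902; term = 0.04624902²·(1 − 0.05732484)·569000/108 = 10.623206.
Sum = 570.23098.
SE = √(570.23098) = 23.88.

23.88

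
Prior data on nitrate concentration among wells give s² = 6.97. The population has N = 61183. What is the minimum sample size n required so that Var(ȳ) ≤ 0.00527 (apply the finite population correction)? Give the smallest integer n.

Without fpc, n₀ = s²/D = 6.97/0.00527 = 1322.5806.
With fpc, (1 − n/N)·s²/n ≤ D requires n ≥ n₀/(1 + n₀/N) = 1322.5806/(1 + 1322.5806/61183) = 1294.5956.
Rounding up, n = 1295.

1295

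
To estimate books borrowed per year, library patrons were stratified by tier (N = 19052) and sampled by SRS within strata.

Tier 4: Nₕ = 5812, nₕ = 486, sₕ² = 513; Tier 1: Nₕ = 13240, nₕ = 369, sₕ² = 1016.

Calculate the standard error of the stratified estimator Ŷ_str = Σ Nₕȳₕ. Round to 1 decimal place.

Var(Ŷ_str) = Σₕ Nₕ²(1 − fₕ)sₕ²/nₕ.
Tier 4: 5812²·(1 − 486/5812)·513/486 = 3.2674418 × 10^7.
Tier 1: 13240²·(1 − 369/13240)·1016/369 = 4.6921039 × 10^8.
Sum = 5.0188481 × 10^8.
SE = √(5.0188481 × 10^8) = 22402.8.

22402.8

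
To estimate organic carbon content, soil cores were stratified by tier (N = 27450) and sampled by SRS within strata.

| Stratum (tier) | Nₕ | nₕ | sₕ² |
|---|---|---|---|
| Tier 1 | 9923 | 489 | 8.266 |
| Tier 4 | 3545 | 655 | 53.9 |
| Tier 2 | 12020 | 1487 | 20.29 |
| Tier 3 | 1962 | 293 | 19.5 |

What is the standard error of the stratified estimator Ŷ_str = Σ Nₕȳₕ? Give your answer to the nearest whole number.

2091

Var(Ŷ_str) = Σₕ Nₕ²(1 − fₕ)sₕ²/nₕ.
Tier 1: 9923²·(1 − 489/9923)·8.266/489 = 1.5824333 × 10^6.
Tier 4: 3545²·(1 − 655/3545)·53.9/655 = 843065.95.
Tier 2: 12020²·(1 − 1487/12020)·20.29/1487 = 1.7275381 × 10^6.
Tier 3: 1962²·(1 − 293/1962)·19.5/293 = 217932.67.
Sum = 4.37097 × 10^6.
SE = √(4.37097 × 10^6) = 2091.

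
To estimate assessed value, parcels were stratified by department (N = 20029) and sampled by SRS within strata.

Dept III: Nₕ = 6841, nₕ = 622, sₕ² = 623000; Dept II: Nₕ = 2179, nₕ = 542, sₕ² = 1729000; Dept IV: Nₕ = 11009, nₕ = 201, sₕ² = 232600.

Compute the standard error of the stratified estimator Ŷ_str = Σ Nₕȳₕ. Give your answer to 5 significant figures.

Var(Ŷ_str) = Σₕ Nₕ²(1 − fₕ)sₕ²/nₕ.
Dept III: 6841²·(1 − 622/6841)·623000/622 = 4.2612578 × 10^10.
Dept II: 2179²·(1 − 542/2179)·1729000/542 = 1.1378935 × 10^10.
Dept IV: 11009²·(1 − 201/11009)·232600/201 = 1.3769141 × 10^11.
Sum = 1.9168292 × 10^11.
SE = √(1.9168292 × 10^11) = 437820.

437820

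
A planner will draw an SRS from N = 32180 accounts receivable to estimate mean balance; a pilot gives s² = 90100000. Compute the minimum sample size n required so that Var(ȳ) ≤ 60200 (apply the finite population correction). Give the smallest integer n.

1431

Without fpc, n₀ = s²/D = 90100000/60200 = 1496.6777.
With fpc, (1 − n/N)·s²/n ≤ D requires n ≥ n₀/(1 + n₀/N) = 1496.6777/(1 + 1496.6777/32180) = 1430.1615.
Rounding up, n = 1431.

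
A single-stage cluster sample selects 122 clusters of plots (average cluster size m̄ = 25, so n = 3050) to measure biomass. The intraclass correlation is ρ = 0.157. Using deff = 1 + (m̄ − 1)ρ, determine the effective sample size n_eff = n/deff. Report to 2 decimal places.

639.68

deff = 1 + (25 − 1)·0.157 = 1 + 3.768 = 4.768.
n_eff = 3050 / 4.768 = 639.68.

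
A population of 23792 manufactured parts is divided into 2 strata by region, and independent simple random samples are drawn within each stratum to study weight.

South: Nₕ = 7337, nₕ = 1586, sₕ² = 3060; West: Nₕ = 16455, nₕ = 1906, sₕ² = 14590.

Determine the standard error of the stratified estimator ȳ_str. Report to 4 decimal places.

Var(ȳ_str) = Σₕ Wₕ²(1 − fₕ)sₕ²/nₕ with Wₕ = Nₕ/N, N = 23792.
South: Wₕ = 0.30838097; term = 0.30838097²·(1 − 0.21616464)·3060/1586 = 0.14381965.
West: Wₕ = 0.69161903; term = 0.69161903²·(1 − 0.11583105)·14590/1906 = 3.2374385.
Sum = 3.3812582.
SE = √(3.3812582) = 1.8388.

1.8388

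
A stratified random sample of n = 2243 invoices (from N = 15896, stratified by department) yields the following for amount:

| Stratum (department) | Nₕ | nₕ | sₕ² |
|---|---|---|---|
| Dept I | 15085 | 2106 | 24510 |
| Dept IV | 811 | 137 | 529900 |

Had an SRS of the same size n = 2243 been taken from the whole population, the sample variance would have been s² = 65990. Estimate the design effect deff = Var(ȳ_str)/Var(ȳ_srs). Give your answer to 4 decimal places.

Var(ȳ_str) = Σ Wₕ²(1−fₕ)sₕ²/nₕ with Wₕ = Nₕ/15896:
  Dept I: (15085/15896)²·(1−2106/15085)·24510/2106 = 9.0177
  Dept IV: (811/15896)²·(1−137/811)·529900/137 = 8.3671662
  → Var(ȳ_str) = 17.384866.
Var(ȳ_srs) = (1 − 2243/15896)·65990/2243 = 25.26906.
deff = 17.384866 / 25.26906 = 0.6880.

0.6880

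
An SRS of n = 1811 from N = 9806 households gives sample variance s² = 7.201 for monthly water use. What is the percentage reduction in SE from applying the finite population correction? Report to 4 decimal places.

9.7051

f = n/N = 1811/9806 = 0.18468285.
SE_no-fpc = √(s²/n) = 0.063057563; SE_fpc = √((1−f)s²/n) = 0.056937772.
Ratio = √(1−f) = 0.90294914. Reduction = 100·(1 − 0.90294914) = 9.7051%.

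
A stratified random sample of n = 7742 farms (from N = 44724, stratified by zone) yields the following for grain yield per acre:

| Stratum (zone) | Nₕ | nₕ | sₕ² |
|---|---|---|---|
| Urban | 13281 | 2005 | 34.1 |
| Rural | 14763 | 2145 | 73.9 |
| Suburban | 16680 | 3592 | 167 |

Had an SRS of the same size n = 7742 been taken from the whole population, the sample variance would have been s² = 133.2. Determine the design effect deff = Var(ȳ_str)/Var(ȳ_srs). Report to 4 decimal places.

Var(ȳ_str) = Σ Wₕ²(1−fₕ)sₕ²/nₕ with Wₕ = Nₕ/44724:
  Urban: (13281/44724)²·(1−2005/13281)·34.1/2005 = 0.0012733405
  Rural: (14763/44724)²·(1−2145/14763)·73.9/2145 = 0.0032084923
  Suburban: (16680/44724)²·(1−3592/16680)·167/3592 = 0.0050742072
  → Var(ȳ_str) = 0.00955604.
Var(ȳ_srs) = (1 − 7742/44724)·133.2/7742 = 0.01422659.
deff = 0.00955604 / 0.01422659 = 0.6717.

0.6717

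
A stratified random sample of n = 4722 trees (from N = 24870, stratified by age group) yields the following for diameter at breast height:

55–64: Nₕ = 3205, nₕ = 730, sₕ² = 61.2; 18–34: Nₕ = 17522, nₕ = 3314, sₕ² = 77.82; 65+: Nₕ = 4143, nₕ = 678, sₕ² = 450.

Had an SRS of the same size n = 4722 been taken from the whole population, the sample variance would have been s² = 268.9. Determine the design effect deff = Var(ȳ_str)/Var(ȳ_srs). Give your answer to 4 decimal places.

0.5621

Var(ȳ_str) = Σ Wₕ²(1−fₕ)sₕ²/nₕ with Wₕ = Nₕ/24870:
  55–64: (3205/24870)²·(1−730/3205)·61.2/730 = 0.0010751777
  18–34: (17522/24870)²·(1−3314/17522)·77.82/3314 = 0.0094515661
  65+: (4143/24870)²·(1−678/4143)·450/678 = 0.015404564
  → Var(ȳ_str) = 0.025931308.
Var(ȳ_srs) = (1 − 4722/24870)·268.9/4722 = 0.046133986.
deff = 0.025931308 / 0.046133986 = 0.5621.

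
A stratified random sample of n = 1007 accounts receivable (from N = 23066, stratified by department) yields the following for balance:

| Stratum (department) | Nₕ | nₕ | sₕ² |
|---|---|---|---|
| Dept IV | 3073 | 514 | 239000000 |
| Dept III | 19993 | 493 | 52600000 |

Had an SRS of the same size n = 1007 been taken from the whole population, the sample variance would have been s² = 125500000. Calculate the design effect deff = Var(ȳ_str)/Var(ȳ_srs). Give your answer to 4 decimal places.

0.7136

Var(ȳ_str) = Σ Wₕ²(1−fₕ)sₕ²/nₕ with Wₕ = Nₕ/23066:
  Dept IV: (3073/23066)²·(1−514/3073)·239000000/514 = 6872.6314
  Dept III: (19993/23066)²·(1−493/19993)·52600000/493 = 78182.009
  → Var(ȳ_str) = 85054.64.
Var(ȳ_srs) = (1 − 1007/23066)·125500000/1007 = 119186.7.
deff = 85054.64 / 119186.7 = 0.7136.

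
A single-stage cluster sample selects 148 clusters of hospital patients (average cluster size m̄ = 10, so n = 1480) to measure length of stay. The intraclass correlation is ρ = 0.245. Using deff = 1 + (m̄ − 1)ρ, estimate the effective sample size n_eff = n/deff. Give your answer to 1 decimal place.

deff = 1 + (10 − 1)·0.245 = 1 + 2.205 = 3.205.
n_eff = 1480 / 3.205 = 461.8.

461.8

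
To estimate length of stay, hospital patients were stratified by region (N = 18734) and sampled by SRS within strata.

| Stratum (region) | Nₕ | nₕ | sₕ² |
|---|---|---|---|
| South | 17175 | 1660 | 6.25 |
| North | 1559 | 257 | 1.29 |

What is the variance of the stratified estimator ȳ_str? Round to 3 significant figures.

Var(ȳ_str) = Σₕ Wₕ²(1 − fₕ)sₕ²/nₕ with Wₕ = Nₕ/N, N = 18734.
South: Wₕ = 0.91678232; term = 0.91678232²·(1 − 0.09665211)·6.25/1660 = 0.0028586397.
North: Wₕ = 0.08321768; term = 0.08321768²·(1 − 0.16484926)·1.29/257 = 2.9030376 × 10^-5.
Sum = 0.0028876701.

0.00289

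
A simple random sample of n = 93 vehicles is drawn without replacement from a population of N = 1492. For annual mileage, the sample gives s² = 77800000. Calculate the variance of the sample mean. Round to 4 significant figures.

Under SRS without replacement, Var(ȳ) = (1 − f)·s²/n with f = n/N = 93/1492 = 0.06233244.
Var(ȳ) = (1 − 0.06233244)·77800000/93 = 0.93766756·836559.14 = 784414.37.

784400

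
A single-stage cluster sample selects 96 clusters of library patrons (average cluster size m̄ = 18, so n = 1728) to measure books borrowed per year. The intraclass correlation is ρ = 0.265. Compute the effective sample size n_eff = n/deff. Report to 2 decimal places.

313.90

deff = 1 + (18 − 1)·0.265 = 1 + 4.505 = 5.505.
n_eff = 1728 / 5.505 = 313.90.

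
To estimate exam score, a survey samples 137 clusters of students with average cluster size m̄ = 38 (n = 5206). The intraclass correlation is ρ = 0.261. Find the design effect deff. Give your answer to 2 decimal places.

10.66

deff = 1 + (38 − 1)·0.261 = 1 + 9.657 = 10.657.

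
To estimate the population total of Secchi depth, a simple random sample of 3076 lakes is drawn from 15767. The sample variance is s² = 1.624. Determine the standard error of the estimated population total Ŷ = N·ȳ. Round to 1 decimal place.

325.0

Var(Ŷ) = N²·Var(ȳ) = N²·(1 − n/N)·s²/n.
f = 3076/15767 = 0.19509101; Var(ȳ) = 0.80490899·1.624/3076 = 4.2495845 × 10^-4.
Var(Ŷ) = 15767² · (4.2495845 × 10^-4) = 105643.94.
SE(Ŷ) = √(105643.94) = 325.0.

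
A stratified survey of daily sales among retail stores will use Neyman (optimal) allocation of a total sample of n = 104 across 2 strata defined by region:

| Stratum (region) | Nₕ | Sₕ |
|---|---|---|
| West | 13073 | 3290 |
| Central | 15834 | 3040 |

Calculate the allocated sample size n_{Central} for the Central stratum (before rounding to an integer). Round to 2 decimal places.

Neyman allocation: nₕ = n·NₕSₕ / Σⱼ NⱼSⱼ.
Σ NⱼSⱼ = 13073·3290 + 15834·3040 = 9.114553 × 10^7.
n_{Central} = 104·15834·3040 / (9.114553 × 10^7) = 54.92.

54.92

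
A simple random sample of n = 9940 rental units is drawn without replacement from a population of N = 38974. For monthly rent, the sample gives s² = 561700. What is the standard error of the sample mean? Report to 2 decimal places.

Under SRS without replacement, Var(ȳ) = (1 − f)·s²/n with f = n/N = 9940/38974 = 0.25504182.
Var(ȳ) = (1 − 0.25504182)·561700/9940 = 0.74495818·56.509054 = 42.096882.
SE(ȳ) = √(42.096882) = 6.49.

6.49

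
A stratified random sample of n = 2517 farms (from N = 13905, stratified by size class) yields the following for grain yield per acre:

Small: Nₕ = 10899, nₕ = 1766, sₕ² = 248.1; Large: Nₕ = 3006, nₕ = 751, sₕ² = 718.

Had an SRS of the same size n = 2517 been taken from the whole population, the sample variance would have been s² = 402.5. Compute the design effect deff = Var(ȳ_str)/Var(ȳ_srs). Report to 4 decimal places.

0.8082

Var(ȳ_str) = Σ Wₕ²(1−fₕ)sₕ²/nₕ with Wₕ = Nₕ/13905:
  Small: (10899/13905)²·(1−1766/10899)·248.1/1766 = 0.072325957
  Large: (3006/13905)²·(1−751/3006)·718/751 = 0.033517996
  → Var(ȳ_str) = 0.10584395.
Var(ȳ_srs) = (1 − 2517/13905)·402.5/2517 = 0.13096617.
deff = 0.10584395 / 0.13096617 = 0.8082.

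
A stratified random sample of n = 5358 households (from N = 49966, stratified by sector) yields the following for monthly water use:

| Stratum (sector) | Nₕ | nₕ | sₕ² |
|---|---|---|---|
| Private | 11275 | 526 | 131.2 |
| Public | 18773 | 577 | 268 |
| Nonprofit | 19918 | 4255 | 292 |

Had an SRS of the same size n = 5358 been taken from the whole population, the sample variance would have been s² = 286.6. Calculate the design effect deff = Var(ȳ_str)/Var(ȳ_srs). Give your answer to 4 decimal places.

Var(ȳ_str) = Σ Wₕ²(1−fₕ)sₕ²/nₕ with Wₕ = Nₕ/49966:
  Private: (11275/49966)²·(1−526/11275)·131.2/526 = 0.01210831
  Public: (18773/49966)²·(1−577/18773)·268/577 = 0.063550566
  Nonprofit: (19918/49966)²·(1−4255/19918)·292/4255 = 0.0085754081
  → Var(ȳ_str) = 0.084234284.
Var(ȳ_srs) = (1 − 5358/49966)·286.6/5358 = 0.047754208.
deff = 0.084234284 / 0.047754208 = 1.7639.

1.7639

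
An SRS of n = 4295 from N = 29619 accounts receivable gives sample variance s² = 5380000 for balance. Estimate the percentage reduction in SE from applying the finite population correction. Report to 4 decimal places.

f = n/N = 4295/29619 = 0.14500827.
SE_no-fpc = √(s²/n) = 35.392363; SE_fpc = √((1−f)s²/n) = 32.725818.
Ratio = √(1−f) = 0.92465763. Reduction = 100·(1 − 0.92465763) = 7.5342%.

7.5342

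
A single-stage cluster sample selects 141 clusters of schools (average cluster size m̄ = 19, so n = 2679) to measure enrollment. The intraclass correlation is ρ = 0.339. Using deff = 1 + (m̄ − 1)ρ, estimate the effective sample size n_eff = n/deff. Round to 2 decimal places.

deff = 1 + (19 − 1)·0.339 = 1 + 6.102 = 7.102.
n_eff = 2679 / 7.102 = 377.22.

377.22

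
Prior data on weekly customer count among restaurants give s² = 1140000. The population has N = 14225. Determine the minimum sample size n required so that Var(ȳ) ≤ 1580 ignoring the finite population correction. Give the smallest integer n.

722

Without fpc, n₀ = s²/D = 1140000/1580 = 721.5190.
Rounding up, n = 722.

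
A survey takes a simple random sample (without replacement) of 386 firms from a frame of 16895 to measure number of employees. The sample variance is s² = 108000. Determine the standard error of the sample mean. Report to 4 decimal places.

Under SRS without replacement, Var(ȳ) = (1 − f)·s²/n with f = n/N = 386/16895 = 0.02284700.
Var(ȳ) = (1 − 0.02284700)·108000/386 = 0.97715300·279.79275 = 273.40032.
SE(ȳ) = √(273.40032) = 16.5348.

16.5348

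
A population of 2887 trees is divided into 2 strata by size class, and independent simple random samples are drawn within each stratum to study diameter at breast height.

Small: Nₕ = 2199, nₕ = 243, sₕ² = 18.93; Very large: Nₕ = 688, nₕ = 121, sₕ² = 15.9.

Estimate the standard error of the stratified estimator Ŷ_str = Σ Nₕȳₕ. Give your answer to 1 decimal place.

Var(Ŷ_str) = Σₕ Nₕ²(1 − fₕ)sₕ²/nₕ.
Small: 2199²·(1 − 243/2199)·18.93/243 = 335072.22.
Very large: 688²·(1 − 121/688)·15.9/121 = 51260.549.
Sum = 386332.77.
SE = √(386332.77) = 621.6.

621.6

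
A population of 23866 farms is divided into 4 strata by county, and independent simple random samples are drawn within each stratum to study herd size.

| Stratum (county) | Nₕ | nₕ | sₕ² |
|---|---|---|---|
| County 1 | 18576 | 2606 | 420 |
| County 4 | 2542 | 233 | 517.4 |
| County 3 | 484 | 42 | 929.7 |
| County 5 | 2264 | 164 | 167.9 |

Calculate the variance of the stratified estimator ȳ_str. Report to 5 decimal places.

0.12368

Var(ȳ_str) = Σₕ Wₕ²(1 − fₕ)sₕ²/nₕ with Wₕ = Nₕ/N, N = 23866.
County 1: Wₕ = 0.77834576; term = 0.77834576²·(1 − 0.14028854)·420/2606 = 0.083940727.
County 4: Wₕ = 0.10651136; term = 0.10651136²·(1 − 0.09166011)·517.4/233 = 0.022882881.
County 3: Wₕ = 0.02027990; term = 0.02027990²·(1 − 0.08677686)·929.7/42 = 0.0083138445.
County 5: Wₕ = 0.09486298; term = 0.09486298²·(1 − 0.07243816)·167.9/164 = 0.0085456144.
Sum = 0.12368307.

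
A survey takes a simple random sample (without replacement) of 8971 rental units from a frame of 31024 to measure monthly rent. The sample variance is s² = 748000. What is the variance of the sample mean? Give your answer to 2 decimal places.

59.27

Under SRS without replacement, Var(ȳ) = (1 − f)·s²/n with f = n/N = 8971/31024 = 0.28916323.
Var(ȳ) = (1 − 0.28916323)·748000/8971 = 0.71083677·83.379779 = 59.269413.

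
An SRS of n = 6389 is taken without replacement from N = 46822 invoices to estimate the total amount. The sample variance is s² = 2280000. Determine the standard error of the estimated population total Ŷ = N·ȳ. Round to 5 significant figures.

Var(Ŷ) = N²·Var(ȳ) = N²·(1 − n/N)·s²/n.
f = 6389/46822 = 0.13645295; Var(ȳ) = 0.86354705·2280000/6389 = 308.1683.
Var(Ŷ) = 46822² · 308.1683 = 6.7559727 × 10^11.
SE(Ŷ) = √(6.7559727 × 10^11) = 821950.

821950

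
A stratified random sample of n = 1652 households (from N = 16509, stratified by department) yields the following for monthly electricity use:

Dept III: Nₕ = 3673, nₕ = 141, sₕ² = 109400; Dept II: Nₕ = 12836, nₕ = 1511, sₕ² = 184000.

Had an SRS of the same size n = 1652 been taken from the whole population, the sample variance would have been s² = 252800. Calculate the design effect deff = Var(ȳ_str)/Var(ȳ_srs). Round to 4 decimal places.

Var(ȳ_str) = Σ Wₕ²(1−fₕ)sₕ²/nₕ with Wₕ = Nₕ/16509:
  Dept III: (3673/16509)²·(1−141/3673)·109400/141 = 36.931615
  Dept II: (12836/16509)²·(1−1511/12836)·184000/1511 = 64.950088
  → Var(ȳ_str) = 101.8817.
Var(ȳ_srs) = (1 − 1652/16509)·252800/1652 = 137.71377.
deff = 101.8817 / 137.71377 = 0.7398.

0.7398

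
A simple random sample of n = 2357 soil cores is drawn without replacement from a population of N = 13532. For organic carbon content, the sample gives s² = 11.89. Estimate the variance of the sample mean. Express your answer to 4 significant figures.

0.004166

Under SRS without replacement, Var(ȳ) = (1 − f)·s²/n with f = n/N = 2357/13532 = 0.17417972.
Var(ȳ) = (1 − 0.17417972)·11.89/2357 = 0.82582028·0.0050445482 = 0.0041658902.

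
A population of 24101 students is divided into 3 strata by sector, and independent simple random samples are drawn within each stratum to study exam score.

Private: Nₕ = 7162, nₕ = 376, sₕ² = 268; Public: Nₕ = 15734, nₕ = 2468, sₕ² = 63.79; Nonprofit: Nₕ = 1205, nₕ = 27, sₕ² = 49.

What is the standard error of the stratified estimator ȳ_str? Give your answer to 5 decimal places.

0.27085

Var(ȳ_str) = Σₕ Wₕ²(1 − fₕ)sₕ²/nₕ with Wₕ = Nₕ/N, N = 24101.
Private: Wₕ = 0.29716609; term = 0.29716609²·(1 − 0.05249930)·268/376 = 0.059638264.
Public: Wₕ = 0.65283598; term = 0.65283598²·(1 − 0.15685776)·63.79/2468 = 0.0092878771.
Nonprofit: Wₕ = 0.04999793; term = 0.04999793²·(1 − 0.02240664)·49/27 = 0.0044350092.
Sum = 0.07336115.
SE = √(0.07336115) = 0.27085.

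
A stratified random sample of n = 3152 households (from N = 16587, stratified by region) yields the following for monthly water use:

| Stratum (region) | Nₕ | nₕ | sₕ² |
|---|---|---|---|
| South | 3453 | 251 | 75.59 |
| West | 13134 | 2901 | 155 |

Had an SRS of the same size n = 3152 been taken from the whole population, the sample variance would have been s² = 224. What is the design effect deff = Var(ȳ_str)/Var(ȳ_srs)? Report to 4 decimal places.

0.6637

Var(ȳ_str) = Σ Wₕ²(1−fₕ)sₕ²/nₕ with Wₕ = Nₕ/16587:
  South: (3453/16587)²·(1−251/3453)·75.59/251 = 0.012102437
  West: (13134/16587)²·(1−2901/13134)·155/2901 = 0.026100466
  → Var(ȳ_str) = 0.038202903.
Var(ȳ_srs) = (1 − 3152/16587)·224/3152 = 0.057561438.
deff = 0.038202903 / 0.057561438 = 0.6637.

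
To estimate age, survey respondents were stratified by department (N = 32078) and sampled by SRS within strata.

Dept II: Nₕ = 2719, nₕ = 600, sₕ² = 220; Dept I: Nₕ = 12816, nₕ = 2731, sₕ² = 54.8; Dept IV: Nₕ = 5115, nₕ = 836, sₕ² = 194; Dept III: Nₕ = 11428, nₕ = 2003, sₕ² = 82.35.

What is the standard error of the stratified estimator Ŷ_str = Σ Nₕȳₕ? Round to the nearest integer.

Var(Ŷ_str) = Σₕ Nₕ²(1 − fₕ)sₕ²/nₕ.
Dept II: 2719²·(1 − 600/2719)·220/600 = 2.1125724 × 10^6.
Dept I: 12816²·(1 − 2731/12816)·54.8/2731 = 2.593506 × 10^6.
Dept IV: 5115²·(1 − 836/5115)·194/836 = 5.0790604 × 10^6.
Dept III: 11428²·(1 − 2003/11428)·82.35/2003 = 4.4282716 × 10^6.
Sum = 1.421341 × 10^7.
SE = √(1.421341 × 10^7) = 3770.

3770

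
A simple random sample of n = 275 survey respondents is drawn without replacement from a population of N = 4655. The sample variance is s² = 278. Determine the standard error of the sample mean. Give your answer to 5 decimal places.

Under SRS without replacement, Var(ȳ) = (1 − f)·s²/n with f = n/N = 275/4655 = 0.05907626.
Var(ȳ) = (1 − 0.05907626)·278/275 = 0.94092374·1.0109091 = 0.95118836.
SE(ȳ) = √(0.95118836) = 0.97529.

0.97529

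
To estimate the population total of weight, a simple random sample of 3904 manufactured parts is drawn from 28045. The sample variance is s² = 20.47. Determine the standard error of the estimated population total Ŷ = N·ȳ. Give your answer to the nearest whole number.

1884

Var(Ŷ) = N²·Var(ȳ) = N²·(1 − n/N)·s²/n.
f = 3904/28045 = 0.13920485; Var(ȳ) = 0.86079515·20.47/3904 = 0.0045134418.
Var(Ŷ) = 28045² · 0.0045134418 = 3.5499214 × 10^6.
SE(Ŷ) = √(3.5499214 × 10^6) = 1884.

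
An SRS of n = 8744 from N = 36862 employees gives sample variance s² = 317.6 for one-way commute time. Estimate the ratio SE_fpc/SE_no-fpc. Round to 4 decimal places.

0.8734

f = n/N = 8744/36862 = 0.23720905.
SE_no-fpc = √(s²/n) = 0.19058344; SE_fpc = √((1−f)s²/n) = 0.16645159.
Ratio = √(1−f) = 0.87337904.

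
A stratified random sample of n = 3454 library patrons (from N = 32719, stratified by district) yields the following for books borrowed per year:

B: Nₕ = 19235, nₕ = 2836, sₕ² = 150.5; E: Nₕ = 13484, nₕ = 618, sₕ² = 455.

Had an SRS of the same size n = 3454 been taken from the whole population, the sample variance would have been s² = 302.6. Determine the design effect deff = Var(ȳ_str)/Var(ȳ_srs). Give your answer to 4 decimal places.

1.7222

Var(ȳ_str) = Σ Wₕ²(1−fₕ)sₕ²/nₕ with Wₕ = Nₕ/32719:
  B: (19235/32719)²·(1−2836/19235)·150.5/2836 = 0.015636509
  E: (13484/32719)²·(1−618/13484)·455/618 = 0.11931229
  → Var(ȳ_str) = 0.1349488.
Var(ȳ_srs) = (1 − 3454/32719)·302.6/3454 = 0.078360121.
deff = 0.1349488 / 0.078360121 = 1.7222.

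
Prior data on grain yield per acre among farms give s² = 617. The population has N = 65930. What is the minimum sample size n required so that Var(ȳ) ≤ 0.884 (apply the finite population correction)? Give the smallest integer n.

Without fpc, n₀ = s²/D = 617/0.884 = 697.9638.
With fpc, (1 − n/N)·s²/n ≤ D requires n ≥ n₀/(1 + n₀/N) = 697.9638/(1 + 697.9638/65930) = 690.6523.
Rounding up, n = 691.

691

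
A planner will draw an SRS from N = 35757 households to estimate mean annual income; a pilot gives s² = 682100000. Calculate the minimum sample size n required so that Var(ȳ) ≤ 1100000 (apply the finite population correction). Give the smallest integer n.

610

Without fpc, n₀ = s²/D = 682100000/1100000 = 620.0909.
With fpc, (1 − n/N)·s²/n ≤ D requires n ≥ n₀/(1 + n₀/N) = 620.0909/(1 + 620.0909/35757) = 609.5207.
Rounding up, n = 610.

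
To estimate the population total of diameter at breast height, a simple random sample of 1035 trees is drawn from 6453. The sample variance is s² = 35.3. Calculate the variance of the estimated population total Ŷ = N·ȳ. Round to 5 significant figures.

Var(Ŷ) = N²·Var(ȳ) = N²·(1 − n/N)·s²/n.
f = 1035/6453 = 0.16039052; Var(ȳ) = 0.83960948·35.3/1035 = 0.028635956.
Var(Ŷ) = 6453² · 0.028635956 = 1.1924358 × 10^6.

1.1924 × 10^6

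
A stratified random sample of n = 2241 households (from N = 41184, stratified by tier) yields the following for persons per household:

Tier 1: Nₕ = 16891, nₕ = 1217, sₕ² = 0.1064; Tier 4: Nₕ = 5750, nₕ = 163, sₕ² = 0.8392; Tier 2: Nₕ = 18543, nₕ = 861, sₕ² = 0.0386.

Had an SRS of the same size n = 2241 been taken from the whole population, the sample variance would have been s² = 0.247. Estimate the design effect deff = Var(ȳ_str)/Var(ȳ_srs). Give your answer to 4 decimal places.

1.1497

Var(ȳ_str) = Σ Wₕ²(1−fₕ)sₕ²/nₕ with Wₕ = Nₕ/41184:
  Tier 1: (16891/41184)²·(1−1217/16891)·0.1064/1217 = 1.3646749 × 10^-5
  Tier 4: (5750/41184)²·(1−163/5750)·0.8392/163 = 9.7514082 × 10^-5
  Tier 2: (18543/41184)²·(1−861/18543)·0.0386/861 = 8.6663952 × 10^-6
  → Var(ȳ_str) = 1.1982723 × 10^-4.
Var(ȳ_srs) = (1 − 2241/41184)·0.247/2241 = 1.0422118 × 10^-4.
deff = (1.1982723 × 10^-4) / (1.0422118 × 10^-4) = 1.1497.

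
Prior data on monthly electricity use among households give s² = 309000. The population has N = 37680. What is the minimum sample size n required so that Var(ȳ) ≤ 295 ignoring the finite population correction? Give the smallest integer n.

Without fpc, n₀ = s²/D = 309000/295 = 1047.4576.
Rounding up, n = 1048.

1048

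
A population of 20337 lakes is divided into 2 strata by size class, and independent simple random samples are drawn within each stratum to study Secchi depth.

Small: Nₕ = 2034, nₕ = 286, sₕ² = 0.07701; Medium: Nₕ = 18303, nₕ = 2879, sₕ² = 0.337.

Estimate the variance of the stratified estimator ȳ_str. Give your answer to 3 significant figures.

Var(ȳ_str) = Σₕ Wₕ²(1 − fₕ)sₕ²/nₕ with Wₕ = Nₕ/N, N = 20337.
Small: Wₕ = 0.10001475; term = 0.10001475²·(1 − 0.14060964)·0.07701/286 = 2.3147265 × 10^-6.
Medium: Wₕ = 0.89998525; term = 0.89998525²·(1 − 0.15729662)·0.337/2879 = 7.9897604 × 10^-5.
Sum = 8.2212331 × 10^-5.

8.22 × 10^-5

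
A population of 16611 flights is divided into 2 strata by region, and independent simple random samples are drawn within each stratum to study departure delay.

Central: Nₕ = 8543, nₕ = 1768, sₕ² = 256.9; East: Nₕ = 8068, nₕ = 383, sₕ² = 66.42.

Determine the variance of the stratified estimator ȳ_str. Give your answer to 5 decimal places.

Var(ȳ_str) = Σₕ Wₕ²(1 − fₕ)sₕ²/nₕ with Wₕ = Nₕ/N, N = 16611.
Central: Wₕ = 0.51429775; term = 0.51429775²·(1 − 0.20695306)·256.9/1768 = 0.030479651.
East: Wₕ = 0.48570225; term = 0.48570225²·(1 − 0.04747149)·66.42/383 = 0.038968914.
Sum = 0.069448565.

0.06945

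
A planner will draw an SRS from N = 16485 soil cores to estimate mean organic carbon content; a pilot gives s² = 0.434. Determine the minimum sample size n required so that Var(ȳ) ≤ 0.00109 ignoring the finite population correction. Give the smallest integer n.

399

Without fpc, n₀ = s²/D = 0.434/0.00109 = 398.1651.
Rounding up, n = 399.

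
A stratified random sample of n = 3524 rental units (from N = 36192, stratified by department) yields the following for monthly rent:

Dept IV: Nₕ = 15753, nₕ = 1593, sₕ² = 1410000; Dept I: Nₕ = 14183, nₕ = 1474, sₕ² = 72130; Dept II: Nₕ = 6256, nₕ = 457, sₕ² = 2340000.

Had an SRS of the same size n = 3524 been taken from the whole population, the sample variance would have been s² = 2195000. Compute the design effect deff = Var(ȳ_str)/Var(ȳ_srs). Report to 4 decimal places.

Var(ȳ_str) = Σ Wₕ²(1−fₕ)sₕ²/nₕ with Wₕ = Nₕ/36192:
  Dept IV: (15753/36192)²·(1−1593/15753)·1410000/1593 = 150.73173
  Dept I: (14183/36192)²·(1−1474/14183)·72130/1474 = 6.7339946
  Dept II: (6256/36192)²·(1−457/6256)·2340000/457 = 141.81571
  → Var(ȳ_str) = 299.28143.
Var(ȳ_srs) = (1 − 3524/36192)·2195000/3524 = 562.22297.
deff = 299.28143 / 562.22297 = 0.5323.

0.5323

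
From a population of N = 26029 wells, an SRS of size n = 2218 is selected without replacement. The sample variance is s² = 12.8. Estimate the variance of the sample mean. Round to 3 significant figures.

Under SRS without replacement, Var(ȳ) = (1 − f)·s²/n with f = n/N = 2218/26029 = 0.08521265.
Var(ȳ) = (1 − 0.08521265)·12.8/2218 = 0.91478735·0.0057709648 = 0.0052792056.

0.00528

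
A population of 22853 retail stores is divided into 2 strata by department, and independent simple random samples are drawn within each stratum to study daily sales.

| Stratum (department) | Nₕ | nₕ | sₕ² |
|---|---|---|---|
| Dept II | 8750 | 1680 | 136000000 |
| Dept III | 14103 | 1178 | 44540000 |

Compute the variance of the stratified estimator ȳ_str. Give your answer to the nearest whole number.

Var(ȳ_str) = Σₕ Wₕ²(1 − fₕ)sₕ²/nₕ with Wₕ = Nₕ/N, N = 22853.
Dept II: Wₕ = 0.38288190; term = 0.38288190²·(1 − 0.19200000)·136000000/1680 = 9588.9412.
Dept III: Wₕ = 0.61711810; term = 0.61711810²·(1 − 0.08352833)·44540000/1178 = 13196.554.
Sum = 22785.495.

22785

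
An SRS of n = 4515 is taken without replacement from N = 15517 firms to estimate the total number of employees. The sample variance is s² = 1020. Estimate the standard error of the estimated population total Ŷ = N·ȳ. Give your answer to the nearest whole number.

6210

Var(Ŷ) = N²·Var(ȳ) = N²·(1 − n/N)·s²/n.
f = 4515/15517 = 0.29097119; Var(ȳ) = 0.70902881·1020/4515 = 0.16017927.
Var(Ŷ) = 15517² · 0.16017927 = 3.856753 × 10^7.
SE(Ŷ) = √(3.856753 × 10^7) = 6210.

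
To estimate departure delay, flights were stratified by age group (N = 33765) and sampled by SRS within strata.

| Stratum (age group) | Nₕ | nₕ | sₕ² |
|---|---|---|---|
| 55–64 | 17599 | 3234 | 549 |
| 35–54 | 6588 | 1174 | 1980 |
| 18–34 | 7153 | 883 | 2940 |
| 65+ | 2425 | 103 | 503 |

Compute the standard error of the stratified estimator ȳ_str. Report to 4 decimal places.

0.4955

Var(ȳ_str) = Σₕ Wₕ²(1 − fₕ)sₕ²/nₕ with Wₕ = Nₕ/N, N = 33765.
55–64: Wₕ = 0.52122020; term = 0.52122020²·(1 − 0.18376044)·549/3234 = 0.037643712.
35–54: Wₕ = 0.19511328; term = 0.19511328²·(1 − 0.17820279)·1980/1174 = 0.052763722.
18–34: Wₕ = 0.21184659; term = 0.21184659²·(1 − 0.12344471)·2940/883 = 0.13098118.
65+: Wₕ = 0.07181993; term = 0.07181993²·(1 − 0.04247423)·503/103 = 0.024119662.
Sum = 0.24550828.
SE = √(0.24550828) = 0.4955.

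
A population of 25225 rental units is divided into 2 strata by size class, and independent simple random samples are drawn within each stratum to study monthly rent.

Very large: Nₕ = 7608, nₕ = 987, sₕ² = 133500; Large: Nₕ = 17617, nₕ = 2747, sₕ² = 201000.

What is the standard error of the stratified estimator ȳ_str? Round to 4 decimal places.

6.3900

Var(ȳ_str) = Σₕ Wₕ²(1 − fₕ)sₕ²/nₕ with Wₕ = Nₕ/N, N = 25225.
Very large: Wₕ = 0.30160555; term = 0.30160555²·(1 − 0.12973186)·133500/987 = 10.707692.
Large: Wₕ = 0.69839445; term = 0.69839445²·(1 − 0.15592893)·201000/2747 = 30.12437.
Sum = 40.832062.
SE = √(40.832062) = 6.3900.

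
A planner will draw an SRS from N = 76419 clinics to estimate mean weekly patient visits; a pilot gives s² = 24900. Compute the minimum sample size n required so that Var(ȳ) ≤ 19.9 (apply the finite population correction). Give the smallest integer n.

1232

Without fpc, n₀ = s²/D = 24900/19.9 = 1251.2563.
With fpc, (1 − n/N)·s²/n ≤ D requires n ≥ n₀/(1 + n₀/N) = 1251.2563/(1 + 1251.2563/76419) = 1231.0987.
Rounding up, n = 1232.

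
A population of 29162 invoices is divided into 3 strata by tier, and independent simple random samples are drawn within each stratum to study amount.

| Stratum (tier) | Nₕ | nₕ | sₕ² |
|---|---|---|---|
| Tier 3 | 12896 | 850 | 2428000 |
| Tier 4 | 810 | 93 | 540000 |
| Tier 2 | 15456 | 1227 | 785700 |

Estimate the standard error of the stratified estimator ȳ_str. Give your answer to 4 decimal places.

26.2935

Var(ȳ_str) = Σₕ Wₕ²(1 − fₕ)sₕ²/nₕ with Wₕ = Nₕ/N, N = 29162.
Tier 3: Wₕ = 0.44221933; term = 0.44221933²·(1 − 0.06591191)·2428000/850 = 521.78673.
Tier 4: Wₕ = 0.02777587; term = 0.02777587²·(1 − 0.11481481)·540000/93 = 3.9653395.
Tier 2: Wₕ = 0.53000480; term = 0.53000480²·(1 − 0.07938665)·785700/1227 = 165.5957.
Sum = 691.34777.
SE = √(691.34777) = 26.2935.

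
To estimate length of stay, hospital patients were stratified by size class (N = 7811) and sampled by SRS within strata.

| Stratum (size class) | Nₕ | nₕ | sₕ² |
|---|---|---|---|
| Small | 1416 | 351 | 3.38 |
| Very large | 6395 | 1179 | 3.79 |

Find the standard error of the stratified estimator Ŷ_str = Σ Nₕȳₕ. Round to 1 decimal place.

Var(Ŷ_str) = Σₕ Nₕ²(1 − fₕ)sₕ²/nₕ.
Small: 1416²·(1 − 351/1416)·3.38/351 = 14521.867.
Very large: 6395²·(1 − 1179/6395)·3.79/1179 = 107226.85.
Sum = 121748.72.
SE = √(121748.72) = 348.9.

348.9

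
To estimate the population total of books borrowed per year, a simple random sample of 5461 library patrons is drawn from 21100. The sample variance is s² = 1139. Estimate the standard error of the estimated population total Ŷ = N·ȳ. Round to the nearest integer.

Var(Ŷ) = N²·Var(ȳ) = N²·(1 − n/N)·s²/n.
f = 5461/21100 = 0.25881517; Var(ȳ) = 0.74118483·1139/5461 = 0.15458882.
Var(Ŷ) = 21100² · 0.15458882 = 6.8824489 × 10^7.
SE(Ŷ) = √(6.8824489 × 10^7) = 8296.

8296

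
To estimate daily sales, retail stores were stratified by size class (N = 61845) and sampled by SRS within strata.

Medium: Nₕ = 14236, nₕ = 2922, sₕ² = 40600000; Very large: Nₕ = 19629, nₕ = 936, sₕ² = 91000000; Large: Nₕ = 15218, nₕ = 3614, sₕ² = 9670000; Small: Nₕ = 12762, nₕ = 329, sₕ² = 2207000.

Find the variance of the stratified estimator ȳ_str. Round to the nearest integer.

10314

Var(ȳ_str) = Σₕ Wₕ²(1 − fₕ)sₕ²/nₕ with Wₕ = Nₕ/N, N = 61845.
Medium: Wₕ = 0.23018837; term = 0.23018837²·(1 − 0.20525428)·40600000/2922 = 585.1144.
Very large: Wₕ = 0.31739025; term = 0.31739025²·(1 − 0.04768455)·91000000/936 = 9326.8187.
Large: Wₕ = 0.24606678; term = 0.24606678²·(1 − 0.23748193)·9670000/3614 = 123.53626.
Small: Wₕ = 0.20635460; term = 0.20635460²·(1 − 0.02577966)·2207000/329 = 278.28636.
Sum = 10313.756.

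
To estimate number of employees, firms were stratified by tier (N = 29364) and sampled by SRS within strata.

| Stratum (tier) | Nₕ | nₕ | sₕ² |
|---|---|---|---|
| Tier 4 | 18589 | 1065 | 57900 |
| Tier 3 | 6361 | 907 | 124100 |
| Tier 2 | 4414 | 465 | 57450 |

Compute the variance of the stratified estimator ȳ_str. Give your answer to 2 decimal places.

28.54

Var(ȳ_str) = Σₕ Wₕ²(1 − fₕ)sₕ²/nₕ with Wₕ = Nₕ/N, N = 29364.
Tier 4: Wₕ = 0.63305408; term = 0.63305408²·(1 − 0.05729195)·57900/1065 = 20.539402.
Tier 3: Wₕ = 0.21662580; term = 0.21662580²·(1 − 0.14258764)·124100/907 = 5.5052189.
Tier 2: Wₕ = 0.15032012; term = 0.15032012²·(1 − 0.10534662)·57450/465 = 2.4976186.
Sum = 28.54224.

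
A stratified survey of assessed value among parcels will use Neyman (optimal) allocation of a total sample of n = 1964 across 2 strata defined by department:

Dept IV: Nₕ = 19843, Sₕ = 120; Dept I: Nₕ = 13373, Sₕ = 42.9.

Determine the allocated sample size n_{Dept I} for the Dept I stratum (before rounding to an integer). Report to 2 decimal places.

381.32

Neyman allocation: nₕ = n·NₕSₕ / Σⱼ NⱼSⱼ.
Σ NⱼSⱼ = 19843·120 + 13373·42.9 = 2.9548617 × 10^6.
n_{Dept I} = 1964·13373·42.9 / (2.9548617 × 10^6) = 381.32.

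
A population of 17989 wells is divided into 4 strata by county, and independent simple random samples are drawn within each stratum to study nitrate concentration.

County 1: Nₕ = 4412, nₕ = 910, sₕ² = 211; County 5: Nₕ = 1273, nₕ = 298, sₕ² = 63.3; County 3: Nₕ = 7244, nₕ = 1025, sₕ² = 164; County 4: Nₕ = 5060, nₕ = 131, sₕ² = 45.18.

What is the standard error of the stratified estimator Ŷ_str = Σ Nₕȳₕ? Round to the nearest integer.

Var(Ŷ_str) = Σₕ Nₕ²(1 − fₕ)sₕ²/nₕ.
County 1: 4412²·(1 − 910/4412)·211/910 = 3.5825537 × 10^6.
County 5: 1273²·(1 − 298/1273)·63.3/298 = 263645.56.
County 3: 7244²·(1 − 1025/7244)·164/1025 = 7.2080698 × 10^6.
County 4: 5060²·(1 − 131/5060)·45.18/131 = 8.6016995 × 10^6.
Sum = 1.9655969 × 10^7.
SE = √(1.9655969 × 10^7) = 4434.

4434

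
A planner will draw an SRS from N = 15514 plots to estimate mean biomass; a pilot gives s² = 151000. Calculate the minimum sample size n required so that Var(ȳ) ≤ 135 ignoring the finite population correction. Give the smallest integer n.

1119

Without fpc, n₀ = s²/D = 151000/135 = 1118.5185.
Rounding up, n = 1119.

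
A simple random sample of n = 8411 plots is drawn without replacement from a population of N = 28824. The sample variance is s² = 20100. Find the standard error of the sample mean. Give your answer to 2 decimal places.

1.30

Under SRS without replacement, Var(ȳ) = (1 − f)·s²/n with f = n/N = 8411/28824 = 0.29180544.
Var(ȳ) = (1 − 0.29180544)·20100/8411 = 0.70819456·2.3897277 = 1.6923922.
SE(ȳ) = √(1.6923922) = 1.30.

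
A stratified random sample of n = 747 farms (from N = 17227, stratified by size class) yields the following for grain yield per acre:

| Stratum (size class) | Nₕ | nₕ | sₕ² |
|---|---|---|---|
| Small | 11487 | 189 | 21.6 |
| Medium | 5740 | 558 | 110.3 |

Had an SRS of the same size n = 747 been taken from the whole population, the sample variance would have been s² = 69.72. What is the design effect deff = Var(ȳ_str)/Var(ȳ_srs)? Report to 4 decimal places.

Var(ȳ_str) = Σ Wₕ²(1−fₕ)sₕ²/nₕ with Wₕ = Nₕ/17227:
  Small: (11487/17227)²·(1−189/11487)·21.6/189 = 0.049978225
  Medium: (5740/17227)²·(1−558/5740)·110.3/558 = 0.019812136
  → Var(ȳ_str) = 0.069790361.
Var(ȳ_srs) = (1 − 747/17227)·69.72/747 = 0.089286198.
deff = 0.069790361 / 0.089286198 = 0.7816.

0.7816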